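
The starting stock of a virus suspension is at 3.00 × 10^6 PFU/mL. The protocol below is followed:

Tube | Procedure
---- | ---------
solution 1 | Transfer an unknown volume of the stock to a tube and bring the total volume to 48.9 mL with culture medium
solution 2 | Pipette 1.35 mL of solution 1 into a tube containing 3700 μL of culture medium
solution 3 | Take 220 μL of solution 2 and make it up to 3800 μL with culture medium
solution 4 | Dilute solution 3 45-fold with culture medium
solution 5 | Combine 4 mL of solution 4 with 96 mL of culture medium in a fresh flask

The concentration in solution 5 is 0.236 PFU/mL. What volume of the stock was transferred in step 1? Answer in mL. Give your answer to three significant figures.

0.280 mL

Step 1: v brought to 48.9 mL → factor = 48.9 mL/v
Step 2: 1.35 mL + 3700 μL = 5.05 mL total → factor 5.05/1.35 = 3.7407
Step 3: 220 μL brought to 3800 μL → factor 3800/220 = 17.273
Step 4: 45-fold → factor 45
Step 5: 4 mL + 96 mL = 100 mL total → factor 100/4 = 25
Product of known-step factors = 72689
Overall factor = 3.00 × 10^6 PFU/mL / (0.236 PFU/mL) = 1.2712 × 10^7
Step-1 factor = 1.2712 × 10^7 / 72689 = 174.88
v = 48.9 mL / 174.88 = 0.280 mL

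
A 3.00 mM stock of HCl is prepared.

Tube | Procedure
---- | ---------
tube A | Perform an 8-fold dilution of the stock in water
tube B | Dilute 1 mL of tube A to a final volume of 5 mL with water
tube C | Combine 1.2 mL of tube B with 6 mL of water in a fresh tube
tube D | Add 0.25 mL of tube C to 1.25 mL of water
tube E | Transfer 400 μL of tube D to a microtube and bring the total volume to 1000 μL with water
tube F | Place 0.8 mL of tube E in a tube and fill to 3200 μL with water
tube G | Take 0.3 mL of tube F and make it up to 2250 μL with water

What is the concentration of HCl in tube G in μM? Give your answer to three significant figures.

0.0278 μM

Step 1: 8-fold → factor 8
Step 2: 1 mL brought to 5 mL → factor 5/1 = 5
Step 3: 1.2 mL + 6 mL = 7.2 mL total → factor 7.2/1.2 = 6
Step 4: 0.25 mL + 1.25 mL = 1.5 mL total → factor 1.5/0.25 = 6
Step 5: 400 μL brought to 1000 μL → factor 1000/400 = 2.5
Step 6: 0.8 mL brought to 3200 μL → factor 3.2/0.8 = 4
Step 7: 0.3 mL brought to 2250 μL → factor 2.25/0.3 = 7.5
Overall dilution factor = 8 × 5 × 6 × 6 × 2.5 × 4 × 7.5 = 1.08 × 10^5
Final = 3.00 mM / 1.08 × 10^5 = 2.778 × 10^-5 mM = 0.0278 μM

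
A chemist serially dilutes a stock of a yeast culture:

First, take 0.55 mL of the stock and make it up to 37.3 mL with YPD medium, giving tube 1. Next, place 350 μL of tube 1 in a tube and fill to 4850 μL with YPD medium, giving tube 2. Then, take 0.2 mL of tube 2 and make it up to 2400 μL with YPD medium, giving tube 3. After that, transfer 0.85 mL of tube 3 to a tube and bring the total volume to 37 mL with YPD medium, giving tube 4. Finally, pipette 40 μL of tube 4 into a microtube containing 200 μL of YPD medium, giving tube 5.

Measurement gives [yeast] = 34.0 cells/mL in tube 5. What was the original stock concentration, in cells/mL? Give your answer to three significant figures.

1.00 × 10^8 cells/mL

Step 1: 0.55 mL brought to 37.3 mL → factor 37.3/0.55 = 67.818
Step 2: 350 μL brought to 4850 μL → factor 4850/350 = 13.857
Step 3: 0.2 mL brought to 2400 μL → factor 2.4/0.2 = 12
Step 4: 0.85 mL brought to 37 mL → factor 37/0.85 = 43.529
Step 5: 40 μL + 200 μL = 240 μL total → factor 240/40 = 6
Overall dilution factor = 67.818 × 13.857 × 12 × 43.529 × 6 = 2.9453 × 10^6
Stock = 34.0 cells/mL × 2.9453 × 10^6 = 1.00 × 10^8 cells/mL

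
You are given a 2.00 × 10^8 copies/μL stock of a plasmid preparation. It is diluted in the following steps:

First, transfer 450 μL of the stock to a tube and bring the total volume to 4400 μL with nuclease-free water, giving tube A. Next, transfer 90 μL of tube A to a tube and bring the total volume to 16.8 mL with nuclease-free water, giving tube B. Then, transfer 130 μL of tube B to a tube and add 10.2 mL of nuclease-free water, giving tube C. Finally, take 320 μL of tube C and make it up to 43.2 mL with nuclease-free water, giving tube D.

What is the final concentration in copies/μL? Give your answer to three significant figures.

10.2 copies/μL

Step 1: 450 μL brought to 4400 μL → factor 4400/450 = 9.7778
Step 2: 90 μL brought to 16.8 mL → factor 16800/90 = 186.67
Step 3: 130 μL + 10.2 mL = 10330 μL total → factor 10330/130 = 79.462
Step 4: 320 μL brought to 43.2 mL → factor 43200/320 = 135
Overall dilution factor = 9.7778 × 186.67 × 79.462 × 135 = 1.9579 × 10^7
Final = 2.00 × 10^8 copies/μL / 1.9579 × 10^7 = 10.2 copies/μL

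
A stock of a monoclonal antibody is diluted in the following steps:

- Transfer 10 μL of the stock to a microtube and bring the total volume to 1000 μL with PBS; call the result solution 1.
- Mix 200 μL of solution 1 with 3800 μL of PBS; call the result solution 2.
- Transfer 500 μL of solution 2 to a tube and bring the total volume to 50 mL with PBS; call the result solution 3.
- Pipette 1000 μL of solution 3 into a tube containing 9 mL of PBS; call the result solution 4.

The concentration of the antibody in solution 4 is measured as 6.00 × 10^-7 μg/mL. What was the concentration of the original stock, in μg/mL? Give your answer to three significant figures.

Step 1: 10 μL brought to 1000 μL → factor 1000/10 = 100
Step 2: 200 μL + 3800 μL = 4000 μL total → factor 4000/200 = 20
Step 3: 500 μL brought to 50 mL → factor 50000/500 = 100
Step 4: 1000 μL + 9 mL = 10000 μL total → factor 10000/1000 = 10
Overall dilution factor = 100 × 20 × 100 × 10 = 2 × 10^6
Stock = 6.00 × 10^-7 μg/mL × 2 × 10^6 = 1.20 μg/mL

1.20 μg/mL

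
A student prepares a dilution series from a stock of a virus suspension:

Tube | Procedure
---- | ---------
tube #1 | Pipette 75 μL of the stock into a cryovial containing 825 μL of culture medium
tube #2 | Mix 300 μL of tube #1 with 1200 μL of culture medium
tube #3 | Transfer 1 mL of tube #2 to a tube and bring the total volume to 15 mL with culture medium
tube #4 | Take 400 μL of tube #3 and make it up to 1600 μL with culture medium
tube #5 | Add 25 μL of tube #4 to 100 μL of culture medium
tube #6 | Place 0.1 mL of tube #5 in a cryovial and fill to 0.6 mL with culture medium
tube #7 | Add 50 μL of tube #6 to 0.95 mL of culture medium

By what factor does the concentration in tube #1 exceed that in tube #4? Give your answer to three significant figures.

Step 1: 75 μL + 825 μL = 900 μL total → factor 900/75 = 12
Step 2: 300 μL + 1200 μL = 1500 μL total → factor 1500/300 = 5
Step 3: 1 mL brought to 15 mL → factor 15/1 = 15
Step 4: 400 μL brought to 1600 μL → factor 1600/400 = 4
Dilution factor to tube #1 = 12; to tube #4 = 3600
[tube #1]/[tube #4] = (factor to tube #4)/(factor to tube #1) = 3600/12 = 300

300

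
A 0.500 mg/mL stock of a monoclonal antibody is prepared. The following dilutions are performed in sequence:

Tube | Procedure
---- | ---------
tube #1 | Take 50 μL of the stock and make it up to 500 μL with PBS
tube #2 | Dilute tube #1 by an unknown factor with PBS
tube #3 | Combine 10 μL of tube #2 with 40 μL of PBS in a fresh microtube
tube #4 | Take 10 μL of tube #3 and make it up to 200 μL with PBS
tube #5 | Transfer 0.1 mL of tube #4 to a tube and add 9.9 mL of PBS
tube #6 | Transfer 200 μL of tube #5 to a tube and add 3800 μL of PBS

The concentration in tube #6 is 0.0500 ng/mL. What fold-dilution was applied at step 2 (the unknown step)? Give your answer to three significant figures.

Step 1: 50 μL brought to 500 μL → factor 500/50 = 10
Step 2: unknown factor x
Step 3: 10 μL + 40 μL = 50 μL total → factor 50/10 = 5
Step 4: 10 μL brought to 200 μL → factor 200/10 = 20
Step 5: 0.1 mL + 9.9 mL = 10 mL total → factor 10/0.1 = 100
Step 6: 200 μL + 3800 μL = 4000 μL total → factor 4000/200 = 20
Product of known-step factors = 2 × 10^6
Overall factor = 0.500 mg/mL / (0.0500 ng/mL) = 1 × 10^7
x = 1 × 10^7 / 2 × 10^6 = 5.00

5.00-fold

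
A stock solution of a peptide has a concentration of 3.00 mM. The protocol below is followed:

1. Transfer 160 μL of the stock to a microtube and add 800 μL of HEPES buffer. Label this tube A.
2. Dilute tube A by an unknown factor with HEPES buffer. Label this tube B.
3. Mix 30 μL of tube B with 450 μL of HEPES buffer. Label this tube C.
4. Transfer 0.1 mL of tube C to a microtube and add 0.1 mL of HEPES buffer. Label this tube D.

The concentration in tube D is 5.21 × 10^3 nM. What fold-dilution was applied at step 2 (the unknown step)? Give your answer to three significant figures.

3.00-fold

Step 1: 160 μL + 800 μL = 960 μL total → factor 960/160 = 6
Step 2: unknown factor x
Step 3: 30 μL + 450 μL = 480 μL total → factor 480/30 = 16
Step 4: 0.1 mL + 0.1 mL = 0.2 mL total → factor 0.2/0.1 = 2
Product of known-step factors = 192
Overall factor = 3.00 mM / (5.21 × 10^3 nM) = 575.82
x = 575.82 / 192 = 3.00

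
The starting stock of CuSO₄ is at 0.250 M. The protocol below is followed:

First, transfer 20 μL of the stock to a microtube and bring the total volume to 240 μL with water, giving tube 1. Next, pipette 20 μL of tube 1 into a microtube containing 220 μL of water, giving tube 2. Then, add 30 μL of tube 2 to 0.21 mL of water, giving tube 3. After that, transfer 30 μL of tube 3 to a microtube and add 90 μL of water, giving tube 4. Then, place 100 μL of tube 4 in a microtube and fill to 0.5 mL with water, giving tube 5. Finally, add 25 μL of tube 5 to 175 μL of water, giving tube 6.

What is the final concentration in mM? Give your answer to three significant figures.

0.00136 mM

Step 1: 20 μL brought to 240 μL → factor 240/20 = 12
Step 2: 20 μL + 220 μL = 240 μL total → factor 240/20 = 12
Step 3: 30 μL + 0.21 mL = 240 μL total → factor 240/30 = 8
Step 4: 30 μL + 90 μL = 120 μL total → factor 120/30 = 4
Step 5: 100 μL brought to 0.5 mL → factor 500/100 = 5
Step 6: 25 μL + 175 μL = 200 μL total → factor 200/25 = 8
Overall dilution factor = 12 × 12 × 8 × 4 × 5 × 8 = 1.8432 × 10^5
Final = 0.250 M / 1.8432 × 10^5 = 1.356 × 10^-6 M = 0.00136 mM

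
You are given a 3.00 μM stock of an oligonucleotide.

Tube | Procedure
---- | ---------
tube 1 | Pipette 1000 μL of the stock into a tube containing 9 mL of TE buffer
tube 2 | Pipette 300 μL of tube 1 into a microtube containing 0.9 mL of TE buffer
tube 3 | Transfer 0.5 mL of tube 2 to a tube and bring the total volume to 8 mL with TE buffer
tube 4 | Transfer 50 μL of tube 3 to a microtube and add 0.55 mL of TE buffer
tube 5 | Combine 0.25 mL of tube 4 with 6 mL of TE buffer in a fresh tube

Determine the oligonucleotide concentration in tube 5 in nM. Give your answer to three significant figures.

Step 1: 1000 μL + 9 mL = 10000 μL total → factor 10000/1000 = 10
Step 2: 300 μL + 0.9 mL = 1200 μL total → factor 1200/300 = 4
Step 3: 0.5 mL brought to 8 mL → factor 8/0.5 = 16
Step 4: 50 μL + 0.55 mL = 600 μL total → factor 600/50 = 12
Step 5: 0.25 mL + 6 mL = 6.25 mL total → factor 6.25/0.25 = 25
Overall dilution factor = 10 × 4 × 16 × 12 × 25 = 1.92 × 10^5
Final = 3.00 μM / 1.92 × 10^5 = 1.563 × 10^-5 μM = 0.0156 nM

0.0156 nM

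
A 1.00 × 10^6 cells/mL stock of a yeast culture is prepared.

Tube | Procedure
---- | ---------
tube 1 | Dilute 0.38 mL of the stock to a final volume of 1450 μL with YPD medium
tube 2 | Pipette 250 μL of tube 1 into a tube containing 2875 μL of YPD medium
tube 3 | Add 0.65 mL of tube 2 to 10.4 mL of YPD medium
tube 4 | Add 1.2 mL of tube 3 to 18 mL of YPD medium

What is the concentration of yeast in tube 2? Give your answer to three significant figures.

Step 1: 0.38 mL brought to 1450 μL → factor 1.45/0.38 = 3.8158
Step 2: 250 μL + 2875 μL = 3125 μL total → factor 3125/250 = 12.5
Dilution factor through tube 2 = 3.8158 × 12.5 = 47.697
[tube 2] = 1.00 × 10^6 cells/mL / 47.697 = 2.10 × 10^4 cells/mL

2.10 × 10^4 cells/mL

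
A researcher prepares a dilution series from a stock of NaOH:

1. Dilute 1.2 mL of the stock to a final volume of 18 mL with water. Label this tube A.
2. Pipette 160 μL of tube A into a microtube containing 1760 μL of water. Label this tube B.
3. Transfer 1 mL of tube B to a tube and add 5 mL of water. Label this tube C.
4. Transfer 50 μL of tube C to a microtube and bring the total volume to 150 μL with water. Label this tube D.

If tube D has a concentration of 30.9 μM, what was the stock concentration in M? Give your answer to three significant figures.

Step 1: 1.2 mL brought to 18 mL → factor 18/1.2 = 15
Step 2: 160 μL + 1760 μL = 1920 μL total → factor 1920/160 = 12
Step 3: 1 mL + 5 mL = 6 mL total → factor 6/1 = 6
Step 4: 50 μL brought to 150 μL → factor 150/50 = 3
Overall dilution factor = 15 × 12 × 6 × 3 = 3240
Stock = 30.9 μM × 3240 = 1.001 × 10^5 μM = 0.100 M

0.100 M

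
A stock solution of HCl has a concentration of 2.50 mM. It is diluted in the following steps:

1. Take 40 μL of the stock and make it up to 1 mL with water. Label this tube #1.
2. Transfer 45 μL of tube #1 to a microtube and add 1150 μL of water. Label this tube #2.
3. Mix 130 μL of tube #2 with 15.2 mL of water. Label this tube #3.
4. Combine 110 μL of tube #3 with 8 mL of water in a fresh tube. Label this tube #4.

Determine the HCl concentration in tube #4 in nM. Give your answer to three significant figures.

0.433 nM

Step 1: 40 μL brought to 1 mL → factor 1000/40 = 25
Step 2: 45 μL + 1150 μL = 1195 μL total → factor 1195/45 = 26.556
Step 3: 130 μL + 15.2 mL = 15330 μL total → factor 15330/130 = 117.92
Step 4: 110 μL + 8 mL = 8110 μL total → factor 8110/110 = 73.727
Overall dilution factor = 25 × 26.556 × 117.92 × 73.727 = 5.7719 × 10^6
Final = 2.50 mM / 5.7719 × 10^6 = 4.331 × 10^-7 mM = 0.433 nM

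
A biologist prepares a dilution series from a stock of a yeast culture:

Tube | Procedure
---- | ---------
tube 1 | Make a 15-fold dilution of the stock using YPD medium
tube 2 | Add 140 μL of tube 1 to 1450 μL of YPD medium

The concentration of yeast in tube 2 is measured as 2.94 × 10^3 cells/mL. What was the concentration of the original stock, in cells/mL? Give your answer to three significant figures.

5.01 × 10^5 cells/mL

Step 1: 15-fold → factor 15
Step 2: 140 μL + 1450 μL = 1590 μL total → factor 1590/140 = 11.357
Overall dilution factor = 15 × 11.357 = 170.36
Stock = 2.94 × 10^3 cells/mL × 170.36 = 5.01 × 10^5 cells/mL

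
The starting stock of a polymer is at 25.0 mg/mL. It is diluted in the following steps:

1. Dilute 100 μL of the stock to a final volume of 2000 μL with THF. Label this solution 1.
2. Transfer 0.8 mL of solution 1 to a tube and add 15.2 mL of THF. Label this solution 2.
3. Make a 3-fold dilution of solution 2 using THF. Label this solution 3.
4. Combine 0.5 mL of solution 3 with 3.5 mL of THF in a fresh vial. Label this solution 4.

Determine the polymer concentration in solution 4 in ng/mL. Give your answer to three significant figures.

2.60 × 10^3 ng/mL

Step 1: 100 μL brought to 2000 μL → factor 2000/100 = 20
Step 2: 0.8 mL + 15.2 mL = 16 mL total → factor 16/0.8 = 20
Step 3: 3-fold → factor 3
Step 4: 0.5 mL + 3.5 mL = 4 mL total → factor 4/0.5 = 8
Overall dilution factor = 20 × 20 × 3 × 8 = 9600
Final = 25.0 mg/mL / 9600 = 0.002604 mg/mL = 2.60 × 10^3 ng/mL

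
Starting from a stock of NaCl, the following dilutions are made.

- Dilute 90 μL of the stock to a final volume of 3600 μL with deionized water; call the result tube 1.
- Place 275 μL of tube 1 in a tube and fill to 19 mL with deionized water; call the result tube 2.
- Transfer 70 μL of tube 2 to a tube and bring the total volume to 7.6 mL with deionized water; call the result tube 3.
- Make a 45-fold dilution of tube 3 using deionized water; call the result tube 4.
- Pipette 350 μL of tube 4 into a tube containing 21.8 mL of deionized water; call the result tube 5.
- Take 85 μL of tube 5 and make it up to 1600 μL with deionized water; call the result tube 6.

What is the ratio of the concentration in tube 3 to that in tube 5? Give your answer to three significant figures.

2.85 × 10^3

Step 1: 90 μL brought to 3600 μL → factor 3600/90 = 40
Step 2: 275 μL brought to 19 mL → factor 19000/275 = 69.091
Step 3: 70 μL brought to 7.6 mL → factor 7600/70 = 108.57
Step 4: 45-fold → factor 45
Step 5: 350 μL + 21.8 mL = 22150 μL total → factor 22150/350 = 63.286
Dilution factor to tube 3 = 3.0005 × 10^5; to tube 5 = 8.5451 × 10^8
[tube 3]/[tube 5] = (factor to tube 5)/(factor to tube 3) = 8.5451 × 10^8/3.0005 × 10^5 = 2.85 × 10^3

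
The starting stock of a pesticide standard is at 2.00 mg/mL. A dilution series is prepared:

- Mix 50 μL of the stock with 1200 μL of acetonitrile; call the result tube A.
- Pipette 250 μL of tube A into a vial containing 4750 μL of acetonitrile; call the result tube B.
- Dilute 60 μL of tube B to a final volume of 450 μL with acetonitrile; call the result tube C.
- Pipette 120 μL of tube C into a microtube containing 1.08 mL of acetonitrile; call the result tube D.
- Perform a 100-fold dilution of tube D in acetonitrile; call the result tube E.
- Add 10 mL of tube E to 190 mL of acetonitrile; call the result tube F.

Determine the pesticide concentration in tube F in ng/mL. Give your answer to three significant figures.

0.0267 ng/mL

Step 1: 50 μL + 1200 μL = 1250 μL total → factor 1250/50 = 25
Step 2: 250 μL + 4750 μL = 5000 μL total → factor 5000/250 = 20
Step 3: 60 μL brought to 450 μL → factor 450/60 = 7.5
Step 4: 120 μL + 1.08 mL = 1200 μL total → factor 1200/120 = 10
Step 5: 100-fold → factor 100
Step 6: 10 mL + 190 mL = 200 mL total → factor 200/10 = 20
Overall dilution factor = 25 × 20 × 7.5 × 10 × 100 × 20 = 7.5 × 10^7
Final = 2.00 mg/mL / 7.5 × 10^7 = 2.667 × 10^-8 mg/mL = 0.0267 ng/mL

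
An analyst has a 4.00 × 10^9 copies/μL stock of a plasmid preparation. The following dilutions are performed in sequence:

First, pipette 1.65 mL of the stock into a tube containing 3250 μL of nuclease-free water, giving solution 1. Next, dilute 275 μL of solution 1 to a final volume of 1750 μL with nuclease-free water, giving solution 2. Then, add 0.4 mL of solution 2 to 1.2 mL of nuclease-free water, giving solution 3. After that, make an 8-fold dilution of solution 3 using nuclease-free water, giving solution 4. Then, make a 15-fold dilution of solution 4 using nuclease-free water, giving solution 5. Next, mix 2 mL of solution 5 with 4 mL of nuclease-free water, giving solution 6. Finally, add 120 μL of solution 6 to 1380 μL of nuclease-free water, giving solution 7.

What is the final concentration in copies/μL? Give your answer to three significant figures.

Step 1: 1.65 mL + 3250 μL = 4.9 mL total → factor 4.9/1.65 = 2.9697
Step 2: 275 μL brought to 1750 μL → factor 1750/275 = 6.3636
Step 3: 0.4 mL + 1.2 mL = 1.6 mL total → factor 1.6/0.4 = 4
Step 4: 8-fold → factor 8
Step 5: 15-fold → factor 15
Step 6: 2 mL + 4 mL = 6 mL total → factor 6/2 = 3
Step 7: 120 μL + 1380 μL = 1500 μL total → factor 1500/120 = 12.5
Overall dilution factor = 2.9697 × 6.3636 × 4 × 8 × 15 × 3 × 12.5 = 3.4017 × 10^5
Final = 4.00 × 10^9 copies/μL / 3.4017 × 10^5 = 1.18 × 10^4 copies/μL

1.18 × 10^4 copies/μL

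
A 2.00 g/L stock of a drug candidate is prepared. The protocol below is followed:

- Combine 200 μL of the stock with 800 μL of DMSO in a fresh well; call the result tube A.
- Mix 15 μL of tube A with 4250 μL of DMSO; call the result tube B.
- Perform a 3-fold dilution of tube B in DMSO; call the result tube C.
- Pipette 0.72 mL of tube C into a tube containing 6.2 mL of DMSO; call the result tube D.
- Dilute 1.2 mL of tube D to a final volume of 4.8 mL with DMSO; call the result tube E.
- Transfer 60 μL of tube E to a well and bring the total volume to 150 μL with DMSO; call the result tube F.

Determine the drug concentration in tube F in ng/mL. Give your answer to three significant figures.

Step 1: 200 μL + 800 μL = 1000 μL total → factor 1000/200 = 5
Step 2: 15 μL + 4250 μL = 4265 μL total → factor 4265/15 = 284.33
Step 3: 3-fold → factor 3
Step 4: 0.72 mL + 6.2 mL = 6.92 mL total → factor 6.92/0.72 = 9.6111
Step 5: 1.2 mL brought to 4.8 mL → factor 4.8/1.2 = 4
Step 6: 60 μL brought to 150 μL → factor 150/60 = 2.5
Overall dilution factor = 5 × 284.33 × 3 × 9.6111 × 4 × 2.5 = 4.0991 × 10^5
Final = 2.00 g/L / 4.0991 × 10^5 = 4.879 × 10^-6 g/L = 4.88 ng/mL

4.88 ng/mL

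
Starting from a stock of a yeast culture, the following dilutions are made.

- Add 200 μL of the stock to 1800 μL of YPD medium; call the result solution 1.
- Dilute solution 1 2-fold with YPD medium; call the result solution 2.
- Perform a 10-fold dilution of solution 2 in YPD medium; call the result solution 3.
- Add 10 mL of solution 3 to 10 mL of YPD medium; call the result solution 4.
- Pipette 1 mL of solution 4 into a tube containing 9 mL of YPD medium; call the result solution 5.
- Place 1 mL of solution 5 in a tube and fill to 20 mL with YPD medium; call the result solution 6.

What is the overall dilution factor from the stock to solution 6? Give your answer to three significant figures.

Step 1: 200 μL + 1800 μL = 2000 μL total → factor 2000/200 = 10
Step 2: 2-fold → factor 2
Step 3: 10-fold → factor 10
Step 4: 10 mL + 10 mL = 20 mL total → factor 20/10 = 2
Step 5: 1 mL + 9 mL = 10 mL total → factor 10/1 = 10
Step 6: 1 mL brought to 20 mL → factor 20/1 = 20
Overall dilution factor = 10 × 2 × 10 × 2 × 10 × 20 = 80000

8.00 × 10^4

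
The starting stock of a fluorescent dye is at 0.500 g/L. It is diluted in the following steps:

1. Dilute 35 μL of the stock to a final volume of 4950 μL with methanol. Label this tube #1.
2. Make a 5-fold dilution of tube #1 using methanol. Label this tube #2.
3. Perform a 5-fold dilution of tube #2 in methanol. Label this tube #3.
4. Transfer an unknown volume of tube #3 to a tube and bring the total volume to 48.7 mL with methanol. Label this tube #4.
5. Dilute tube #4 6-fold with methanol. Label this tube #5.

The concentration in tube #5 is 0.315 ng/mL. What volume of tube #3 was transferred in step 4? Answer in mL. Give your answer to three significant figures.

0.651 mL

Step 1: 35 μL brought to 4950 μL → factor 4950/35 = 141.43
Step 2: 5-fold → factor 5
Step 3: 5-fold → factor 5
Step 4: v brought to 48.7 mL → factor = 48.7 mL/v
Step 5: 6-fold → factor 6
Product of known-step factors = 21214
Overall factor = 0.500 g/L / (0.315 ng/mL) = 1.5873 × 10^6
Step-4 factor = 1.5873 × 10^6 / 21214 = 74.822
v = 48.7 mL / 74.822 = 0.651 mL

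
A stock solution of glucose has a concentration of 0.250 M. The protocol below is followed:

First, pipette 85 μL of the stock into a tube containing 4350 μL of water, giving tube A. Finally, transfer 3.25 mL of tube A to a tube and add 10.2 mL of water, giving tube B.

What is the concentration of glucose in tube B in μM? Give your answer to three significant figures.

Step 1: 85 μL + 4350 μL = 4435 μL total → factor 4435/85 = 52.176
Step 2: 3.25 mL + 10.2 mL = 13.45 mL total → factor 13.45/3.25 = 4.1385
Overall dilution factor = 52.176 × 4.1385 = 215.93
Final = 0.250 M / 215.93 = 0.001158 M = 1.16 × 10^3 μM

1.16 × 10^3 μM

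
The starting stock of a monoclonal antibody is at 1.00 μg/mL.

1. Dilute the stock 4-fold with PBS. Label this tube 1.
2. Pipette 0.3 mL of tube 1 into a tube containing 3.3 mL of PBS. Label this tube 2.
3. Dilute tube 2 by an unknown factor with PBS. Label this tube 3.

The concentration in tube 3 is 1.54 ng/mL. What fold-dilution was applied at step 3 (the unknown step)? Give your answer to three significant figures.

13.5-fold

Step 1: 4-fold → factor 4
Step 2: 0.3 mL + 3.3 mL = 3.6 mL total → factor 3.6/0.3 = 12
Step 3: unknown factor x
Product of known-step factors = 48
Overall factor = 1.00 μg/mL / (1.54 ng/mL) = 649.35
x = 649.35 / 48 = 13.5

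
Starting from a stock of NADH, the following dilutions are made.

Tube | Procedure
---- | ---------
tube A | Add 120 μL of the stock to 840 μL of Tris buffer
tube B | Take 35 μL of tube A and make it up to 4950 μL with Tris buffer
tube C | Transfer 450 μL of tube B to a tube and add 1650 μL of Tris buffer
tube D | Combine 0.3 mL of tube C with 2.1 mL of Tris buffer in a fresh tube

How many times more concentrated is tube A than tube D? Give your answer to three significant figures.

5.28 × 10^3

Step 1: 120 μL + 840 μL = 960 μL total → factor 960/120 = 8
Step 2: 35 μL brought to 4950 μL → factor 4950/35 = 141.43
Step 3: 450 μL + 1650 μL = 2100 μL total → factor 2100/450 = 4.6667
Step 4: 0.3 mL + 2.1 mL = 2.4 mL total → factor 2.4/0.3 = 8
Dilution factor to tube A = 8; to tube D = 42240
[tube A]/[tube D] = (factor to tube D)/(factor to tube A) = 42240/8 = 5.28 × 10^3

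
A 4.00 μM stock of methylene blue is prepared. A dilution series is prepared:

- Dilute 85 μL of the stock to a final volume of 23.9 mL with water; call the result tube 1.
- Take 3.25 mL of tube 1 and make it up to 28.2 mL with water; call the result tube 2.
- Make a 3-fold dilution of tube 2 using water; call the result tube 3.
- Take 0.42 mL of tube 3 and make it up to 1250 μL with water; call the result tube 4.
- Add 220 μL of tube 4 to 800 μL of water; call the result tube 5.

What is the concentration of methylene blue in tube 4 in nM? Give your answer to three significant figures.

Step 1: 85 μL brought to 23.9 mL → factor 23900/85 = 281.18
Step 2: 3.25 mL brought to 28.2 mL → factor 28.2/3.25 = 8.6769
Step 3: 3-fold → factor 3
Step 4: 0.42 mL brought to 1250 μL → factor 1.25/0.42 = 2.9762
Dilution factor through tube 4 = 281.18 × 8.6769 × 3 × 2.9762 = 21783
[tube 4] = 4.00 μM / 21783 = 0.0001836 μM = 0.184 nM

0.184 nM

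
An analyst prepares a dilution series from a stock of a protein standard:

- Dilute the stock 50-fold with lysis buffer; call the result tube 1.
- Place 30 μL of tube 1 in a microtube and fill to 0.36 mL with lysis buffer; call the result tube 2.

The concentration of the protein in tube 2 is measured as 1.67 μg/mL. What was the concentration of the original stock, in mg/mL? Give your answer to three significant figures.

1.00 mg/mL

Step 1: 50-fold → factor 50
Step 2: 30 μL brought to 0.36 mL → factor 360/30 = 12
Overall dilution factor = 50 × 12 = 600
Stock = 1.67 μg/mL × 600 = 1002 μg/mL = 1.00 mg/mL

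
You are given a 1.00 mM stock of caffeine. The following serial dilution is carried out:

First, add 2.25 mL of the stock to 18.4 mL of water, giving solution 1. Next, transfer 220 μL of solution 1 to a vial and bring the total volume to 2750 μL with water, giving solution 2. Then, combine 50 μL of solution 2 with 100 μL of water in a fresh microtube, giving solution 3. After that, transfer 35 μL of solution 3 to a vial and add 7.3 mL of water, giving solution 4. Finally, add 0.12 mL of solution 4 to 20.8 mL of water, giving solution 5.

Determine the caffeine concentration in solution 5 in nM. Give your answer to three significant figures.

0.0795 nM

Step 1: 2.25 mL + 18.4 mL = 20.65 mL total → factor 20.65/2.25 = 9.1778
Step 2: 220 μL brought to 2750 μL → factor 2750/220 = 12.5
Step 3: 50 μL + 100 μL = 150 μL total → factor 150/50 = 3
Step 4: 35 μL + 7.3 mL = 7335 μL total → factor 7335/35 = 209.57
Step 5: 0.12 mL + 20.8 mL = 20.92 mL total → factor 20.92/0.12 = 174.33
Overall dilution factor = 9.1778 × 12.5 × 3 × 209.57 × 174.33 = 1.2574 × 10^7
Final = 1.00 mM / 1.2574 × 10^7 = 7.953 × 10^-8 mM = 0.0795 nM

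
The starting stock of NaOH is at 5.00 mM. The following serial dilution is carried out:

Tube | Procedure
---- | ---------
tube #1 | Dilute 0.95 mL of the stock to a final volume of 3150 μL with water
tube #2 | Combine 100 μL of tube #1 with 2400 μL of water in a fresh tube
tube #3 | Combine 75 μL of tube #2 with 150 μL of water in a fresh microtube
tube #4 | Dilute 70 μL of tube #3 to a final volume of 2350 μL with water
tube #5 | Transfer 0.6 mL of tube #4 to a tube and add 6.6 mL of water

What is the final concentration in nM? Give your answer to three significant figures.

49.9 nM

Step 1: 0.95 mL brought to 3150 μL → factor 3.15/0.95 = 3.3158
Step 2: 100 μL + 2400 μL = 2500 μL total → factor 2500/100 = 25
Step 3: 75 μL + 150 μL = 225 μL total → factor 225/75 = 3
Step 4: 70 μL brought to 2350 μL → factor 2350/70 = 33.571
Step 5: 0.6 mL + 6.6 mL = 7.2 mL total → factor 7.2/0.6 = 12
Overall dilution factor = 3.3158 × 25 × 3 × 33.571 × 12 = 1.0018 × 10^5
Final = 5.00 mM / 1.0018 × 10^5 = 4.991 × 10^-5 mM = 49.9 nM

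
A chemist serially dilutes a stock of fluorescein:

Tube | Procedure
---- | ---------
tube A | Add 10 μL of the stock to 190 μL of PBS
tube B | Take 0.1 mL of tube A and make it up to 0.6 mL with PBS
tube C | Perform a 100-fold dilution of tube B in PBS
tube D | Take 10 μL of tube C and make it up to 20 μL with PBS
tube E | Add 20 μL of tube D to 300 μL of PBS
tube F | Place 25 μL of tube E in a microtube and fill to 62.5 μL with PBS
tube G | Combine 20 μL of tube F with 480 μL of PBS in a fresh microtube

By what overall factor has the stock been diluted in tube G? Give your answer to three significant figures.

Step 1: 10 μL + 190 μL = 200 μL total → factor 200/10 = 20
Step 2: 0.1 mL brought to 0.6 mL → factor 0.6/0.1 = 6
Step 3: 100-fold → factor 100
Step 4: 10 μL brought to 20 μL → factor 20/10 = 2
Step 5: 20 μL + 300 μL = 320 μL total → factor 320/20 = 16
Step 6: 25 μL brought to 62.5 μL → factor 62.5/25 = 2.5
Step 7: 20 μL + 480 μL = 500 μL total → factor 500/20 = 25
Overall dilution factor = 20 × 6 × 100 × 2 × 16 × 2.5 × 25 = 2.4 × 10^7

2.40 × 10^7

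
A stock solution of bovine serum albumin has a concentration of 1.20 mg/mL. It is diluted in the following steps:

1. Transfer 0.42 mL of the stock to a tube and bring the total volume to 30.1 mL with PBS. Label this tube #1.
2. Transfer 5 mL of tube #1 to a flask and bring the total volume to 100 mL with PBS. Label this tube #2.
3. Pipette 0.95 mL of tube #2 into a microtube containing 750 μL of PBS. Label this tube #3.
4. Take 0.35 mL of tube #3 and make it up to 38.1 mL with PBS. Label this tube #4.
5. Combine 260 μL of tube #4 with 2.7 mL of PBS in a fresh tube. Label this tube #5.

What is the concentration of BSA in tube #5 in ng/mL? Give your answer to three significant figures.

Step 1: 0.42 mL brought to 30.1 mL → factor 30.1/0.42 = 71.667
Step 2: 5 mL brought to 100 mL → factor 100/5 = 20
Step 3: 0.95 mL + 750 μL = 1.7 mL total → factor 1.7/0.95 = 1.7895
Step 4: 0.35 mL brought to 38.1 mL → factor 38.1/0.35 = 108.86
Step 5: 260 μL + 2.7 mL = 2960 μL total → factor 2960/260 = 11.385
Overall dilution factor = 71.667 × 20 × 1.7895 × 108.86 × 11.385 = 3.1787 × 10^6
Final = 1.20 mg/mL / 3.1787 × 10^6 = 3.775 × 10^-7 mg/mL = 0.378 ng/mL

0.378 ng/mL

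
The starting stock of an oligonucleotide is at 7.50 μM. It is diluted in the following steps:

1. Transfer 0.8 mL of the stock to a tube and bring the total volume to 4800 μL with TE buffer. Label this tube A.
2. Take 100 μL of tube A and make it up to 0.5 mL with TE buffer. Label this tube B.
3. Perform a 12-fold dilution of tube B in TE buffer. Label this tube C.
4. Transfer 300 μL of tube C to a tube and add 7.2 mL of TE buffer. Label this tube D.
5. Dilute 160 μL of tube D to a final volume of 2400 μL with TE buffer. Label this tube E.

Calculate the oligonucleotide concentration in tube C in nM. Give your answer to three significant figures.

Step 1: 0.8 mL brought to 4800 μL → factor 4.8/0.8 = 6
Step 2: 100 μL brought to 0.5 mL → factor 500/100 = 5
Step 3: 12-fold → factor 12
Dilution factor through tube C = 6 × 5 × 12 = 360
[tube C] = 7.50 μM / 360 = 0.02083 μM = 20.8 nM

20.8 nM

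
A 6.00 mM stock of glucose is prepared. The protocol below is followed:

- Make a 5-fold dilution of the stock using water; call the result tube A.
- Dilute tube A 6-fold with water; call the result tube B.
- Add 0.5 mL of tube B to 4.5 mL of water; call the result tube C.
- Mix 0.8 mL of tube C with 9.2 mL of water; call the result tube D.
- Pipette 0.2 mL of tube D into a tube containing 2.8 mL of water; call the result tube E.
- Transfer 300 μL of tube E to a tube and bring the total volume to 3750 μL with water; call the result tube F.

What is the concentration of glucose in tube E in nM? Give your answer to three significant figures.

Step 1: 5-fold → factor 5
Step 2: 6-fold → factor 6
Step 3: 0.5 mL + 4.5 mL = 5 mL total → factor 5/0.5 = 10
Step 4: 0.8 mL + 9.2 mL = 10 mL total → factor 10/0.8 = 12.5
Step 5: 0.2 mL + 2.8 mL = 3 mL total → factor 3/0.2 = 15
Dilution factor through tube E = 5 × 6 × 10 × 12.5 × 15 = 56250
[tube E] = 6.00 mM / 56250 = 0.0001067 mM = 107 nM

107 nM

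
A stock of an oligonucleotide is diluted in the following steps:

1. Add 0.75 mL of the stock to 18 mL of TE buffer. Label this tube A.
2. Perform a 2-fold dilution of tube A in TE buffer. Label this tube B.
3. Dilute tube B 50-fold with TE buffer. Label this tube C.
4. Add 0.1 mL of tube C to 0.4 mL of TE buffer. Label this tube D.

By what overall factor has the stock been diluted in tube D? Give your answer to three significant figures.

Step 1: 0.75 mL + 18 mL = 18.75 mL total → factor 18.75/0.75 = 25
Step 2: 2-fold → factor 2
Step 3: 50-fold → factor 50
Step 4: 0.1 mL + 0.4 mL = 0.5 mL total → factor 0.5/0.1 = 5
Overall dilution factor = 25 × 2 × 50 × 5 = 12500

1.25 × 10^4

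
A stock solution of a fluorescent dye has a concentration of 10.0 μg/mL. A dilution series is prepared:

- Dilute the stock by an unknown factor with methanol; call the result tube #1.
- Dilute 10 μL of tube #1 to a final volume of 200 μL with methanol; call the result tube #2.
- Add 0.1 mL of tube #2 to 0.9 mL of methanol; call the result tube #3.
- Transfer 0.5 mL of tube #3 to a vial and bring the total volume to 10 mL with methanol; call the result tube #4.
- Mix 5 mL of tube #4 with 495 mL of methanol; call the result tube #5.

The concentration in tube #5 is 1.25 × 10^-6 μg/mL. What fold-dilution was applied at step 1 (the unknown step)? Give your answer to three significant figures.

20.0-fold

Step 1: unknown factor x
Step 2: 10 μL brought to 200 μL → factor 200/10 = 20
Step 3: 0.1 mL + 0.9 mL = 1 mL total → factor 1/0.1 = 10
Step 4: 0.5 mL brought to 10 mL → factor 10/0.5 = 20
Step 5: 5 mL + 495 mL = 500 mL total → factor 500/5 = 100
Product of known-step factors = 4 × 10^5
Overall factor = 10.0 μg/mL / (1.25 × 10^-6 μg/mL) = 8 × 10^6
x = 8 × 10^6 / 4 × 10^5 = 20.0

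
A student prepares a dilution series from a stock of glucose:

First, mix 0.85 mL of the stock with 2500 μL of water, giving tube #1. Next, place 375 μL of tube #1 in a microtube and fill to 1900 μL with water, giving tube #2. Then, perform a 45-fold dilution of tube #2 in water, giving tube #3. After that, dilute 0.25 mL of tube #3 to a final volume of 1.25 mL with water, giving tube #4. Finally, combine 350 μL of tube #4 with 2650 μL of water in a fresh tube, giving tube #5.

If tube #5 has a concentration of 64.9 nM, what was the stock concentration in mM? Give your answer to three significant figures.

Step 1: 0.85 mL + 2500 μL = 3.35 mL total → factor 3.35/0.85 = 3.9412
Step 2: 375 μL brought to 1900 μL → factor 1900/375 = 5.0667
Step 3: 45-fold → factor 45
Step 4: 0.25 mL brought to 1.25 mL → factor 1.25/0.25 = 5
Step 5: 350 μL + 2650 μL = 3000 μL total → factor 3000/350 = 8.5714
Overall dilution factor = 3.9412 × 5.0667 × 45 × 5 × 8.5714 = 38511
Stock = 64.9 nM × 38511 = 2.499 × 10^6 nM = 2.50 mM

2.50 mM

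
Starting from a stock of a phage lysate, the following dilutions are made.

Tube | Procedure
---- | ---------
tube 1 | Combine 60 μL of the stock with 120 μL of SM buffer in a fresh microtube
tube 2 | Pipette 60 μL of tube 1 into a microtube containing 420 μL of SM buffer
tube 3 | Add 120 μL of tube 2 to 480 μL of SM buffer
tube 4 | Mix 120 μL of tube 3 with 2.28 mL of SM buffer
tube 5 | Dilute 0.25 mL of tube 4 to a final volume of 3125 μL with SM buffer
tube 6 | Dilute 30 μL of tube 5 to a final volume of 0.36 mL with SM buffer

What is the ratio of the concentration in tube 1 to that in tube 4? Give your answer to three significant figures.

Step 1: 60 μL + 120 μL = 180 μL total → factor 180/60 = 3
Step 2: 60 μL + 420 μL = 480 μL total → factor 480/60 = 8
Step 3: 120 μL + 480 μL = 600 μL total → factor 600/120 = 5
Step 4: 120 μL + 2.28 mL = 2400 μL total → factor 2400/120 = 20
Dilution factor to tube 1 = 3; to tube 4 = 2400
[tube 1]/[tube 4] = (factor to tube 4)/(factor to tube 1) = 2400/3 = 800

800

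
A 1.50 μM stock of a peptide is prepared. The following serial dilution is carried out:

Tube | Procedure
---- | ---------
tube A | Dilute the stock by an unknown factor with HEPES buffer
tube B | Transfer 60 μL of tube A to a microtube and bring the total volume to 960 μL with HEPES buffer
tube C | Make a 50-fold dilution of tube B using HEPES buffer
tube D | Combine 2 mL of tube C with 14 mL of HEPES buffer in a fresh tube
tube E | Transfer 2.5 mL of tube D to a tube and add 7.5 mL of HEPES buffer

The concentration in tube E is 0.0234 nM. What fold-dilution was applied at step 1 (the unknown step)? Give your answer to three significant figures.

Step 1: unknown factor x
Step 2: 60 μL brought to 960 μL → factor 960/60 = 16
Step 3: 50-fold → factor 50
Step 4: 2 mL + 14 mL = 16 mL total → factor 16/2 = 8
Step 5: 2.5 mL + 7.5 mL = 10 mL total → factor 10/2.5 = 4
Product of known-step factors = 25600
Overall factor = 1.50 μM / (0.0234 nM) = 64103
x = 64103 / 25600 = 2.50

2.50-fold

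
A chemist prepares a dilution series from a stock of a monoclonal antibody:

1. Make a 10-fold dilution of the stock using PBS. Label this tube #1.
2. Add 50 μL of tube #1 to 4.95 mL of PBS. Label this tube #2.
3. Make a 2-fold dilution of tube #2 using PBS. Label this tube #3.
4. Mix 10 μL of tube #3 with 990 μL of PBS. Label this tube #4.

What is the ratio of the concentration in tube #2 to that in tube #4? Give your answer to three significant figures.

200

Step 1: 10-fold → factor 10
Step 2: 50 μL + 4.95 mL = 5000 μL total → factor 5000/50 = 100
Step 3: 2-fold → factor 2
Step 4: 10 μL + 990 μL = 1000 μL total → factor 1000/10 = 100
Dilution factor to tube #2 = 1000; to tube #4 = 2 × 10^5
[tube #2]/[tube #4] = (factor to tube #4)/(factor to tube #2) = 2 × 10^5/1000 = 200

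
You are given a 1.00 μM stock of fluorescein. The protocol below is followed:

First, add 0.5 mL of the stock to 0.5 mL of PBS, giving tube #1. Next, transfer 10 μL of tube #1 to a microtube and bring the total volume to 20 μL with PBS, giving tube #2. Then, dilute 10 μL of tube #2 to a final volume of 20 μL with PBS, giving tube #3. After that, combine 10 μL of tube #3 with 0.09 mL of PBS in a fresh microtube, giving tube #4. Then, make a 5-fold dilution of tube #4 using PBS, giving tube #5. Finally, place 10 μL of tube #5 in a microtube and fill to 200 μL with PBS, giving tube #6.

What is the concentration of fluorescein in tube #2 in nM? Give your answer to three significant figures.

250 nM

Step 1: 0.5 mL + 0.5 mL = 1 mL total → factor 1/0.5 = 2
Step 2: 10 μL brought to 20 μL → factor 20/10 = 2
Dilution factor through tube #2 = 2 × 2 = 4
[tube #2] = 1.00 μM / 4 = 0.2500 μM = 250 nM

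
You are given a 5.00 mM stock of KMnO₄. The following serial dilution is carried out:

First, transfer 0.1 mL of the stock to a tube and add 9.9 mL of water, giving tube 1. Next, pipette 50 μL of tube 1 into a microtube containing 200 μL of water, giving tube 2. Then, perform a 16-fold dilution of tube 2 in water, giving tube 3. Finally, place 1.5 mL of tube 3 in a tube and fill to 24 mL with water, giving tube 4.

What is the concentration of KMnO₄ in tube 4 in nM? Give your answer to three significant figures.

Step 1: 0.1 mL + 9.9 mL = 10 mL total → factor 10/0.1 = 100
Step 2: 50 μL + 200 μL = 250 μL total → factor 250/50 = 5
Step 3: 16-fold → factor 16
Step 4: 1.5 mL brought to 24 mL → factor 24/1.5 = 16
Overall dilution factor = 100 × 5 × 16 × 16 = 1.28 × 10^5
Final = 5.00 mM / 1.28 × 10^5 = 3.906 × 10^-5 mM = 39.1 nM

39.1 nM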